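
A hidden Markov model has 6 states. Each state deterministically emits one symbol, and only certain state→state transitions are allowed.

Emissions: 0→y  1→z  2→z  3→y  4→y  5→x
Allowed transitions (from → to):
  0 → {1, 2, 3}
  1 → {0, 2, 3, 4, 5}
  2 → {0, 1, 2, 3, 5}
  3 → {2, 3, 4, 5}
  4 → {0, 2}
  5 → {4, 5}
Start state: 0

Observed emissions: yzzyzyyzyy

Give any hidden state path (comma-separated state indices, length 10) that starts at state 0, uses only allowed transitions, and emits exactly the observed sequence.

  t0 'y' -> {0,3,4}, take 0 (start)
  t1 'z' -> {1,2}, take 2 (0->2 ok)
  t2 'z' -> {1,2}, take 2 (2->2 ok)
  t3 'y' -> {0,3,4}, take 3 (2->3 ok)
  t4 'z' -> {1,2}, take 2 (3->2 ok)
  t5 'y' -> {0,3,4}, take 3 (2->3 ok)
  t6 'y' -> {0,3,4}, take 4 (3->4 ok)
  t7 'z' -> {1,2}, take 2 (4->2 ok)
  t8 'y' -> {0,3,4}, take 0 (2->0 ok)
  t9 'y' -> {0,3,4}, take 3 (0->3 ok)

0,2,2,3,2,3,4,2,0,3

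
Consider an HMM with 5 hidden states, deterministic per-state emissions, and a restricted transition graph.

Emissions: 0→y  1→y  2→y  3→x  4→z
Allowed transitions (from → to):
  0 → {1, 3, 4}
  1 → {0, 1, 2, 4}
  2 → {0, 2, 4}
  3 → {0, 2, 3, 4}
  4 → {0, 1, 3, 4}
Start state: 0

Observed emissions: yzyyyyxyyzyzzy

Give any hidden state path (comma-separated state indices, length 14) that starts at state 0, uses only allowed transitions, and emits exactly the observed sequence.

  [0] y  {0,1,2}  => 0  start
  [1] z  {4}  => 4  0->4 ok
  [2] y  {0,1,2}  => 1  4->1 ok
  [3] y  {0,1,2}  => 2  1->2 ok
  [4] y  {0,1,2}  => 2  2->2 ok
  [5] y  {0,1,2}  => 0  2->0 ok
  [6] x  {3}  => 3  0->3 ok
  [7] y  {0,1,2}  => 2  3->2 ok
  [8] y  {0,1,2}  => 0  2->0 ok
  [9] z  {4}  => 4  0->4 ok
  [10] y  {0,1,2}  => 1  4->1 ok
  [11] z  {4}  => 4  1->4 ok
  [12] z  {4}  => 4  4->4 ok
  [13] y  {0,1,2}  => 0  4->0 ok

0,4,1,2,2,0,3,2,0,4,1,4,4,0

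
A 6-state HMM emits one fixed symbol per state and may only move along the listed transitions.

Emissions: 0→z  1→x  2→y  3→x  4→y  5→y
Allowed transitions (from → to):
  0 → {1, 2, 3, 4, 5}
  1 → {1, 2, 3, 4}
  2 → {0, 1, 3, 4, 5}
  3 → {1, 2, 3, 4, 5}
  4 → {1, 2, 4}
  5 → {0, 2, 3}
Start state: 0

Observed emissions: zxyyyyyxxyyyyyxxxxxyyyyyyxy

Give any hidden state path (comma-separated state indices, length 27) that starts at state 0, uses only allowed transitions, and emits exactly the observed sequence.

  pos 0: z in {0}, choose 0; start
  pos 1: x in {1,3}, choose 1; 0->1 ok
  pos 2: y in {2,4,5}, choose 2; 1->2 ok
  pos 3: y in {2,4,5}, choose 4; 2->4 ok
  pos 4: y in {2,4,5}, choose 2; 4->2 ok
  pos 5: y in {2,4,5}, choose 5; 2->5 ok
  pos 6: y in {2,4,5}, choose 2; 5->2 ok
  pos 7: x in {1,3}, choose 3; 2->3 ok
  pos 8: x in {1,3}, choose 3; 3->3 ok
  pos 9: y in {2,4,5}, choose 5; 3->5 ok
  pos 10: y in {2,4,5}, choose 2; 5->2 ok
  pos 11: y in {2,4,5}, choose 4; 2->4 ok
  pos 12: y in {2,4,5}, choose 4; 4->4 ok
  pos 13: y in {2,4,5}, choose 4; 4->4 ok
  pos 14: x in {1,3}, choose 1; 4->1 ok
  pos 15: x in {1,3}, choose 3; 1->3 ok
  pos 16: x in {1,3}, choose 1; 3->1 ok
  pos 17: x in {1,3}, choose 1; 1->1 ok
  pos 18: x in {1,3}, choose 3; 1->3 ok
  pos 19: y in {2,4,5}, choose 5; 3->5 ok
  pos 20: y in {2,4,5}, choose 2; 5->2 ok
  pos 21: y in {2,4,5}, choose 5; 2->5 ok
  pos 22: y in {2,4,5}, choose 2; 5->2 ok
  pos 23: y in {2,4,5}, choose 4; 2->4 ok
  pos 24: y in {2,4,5}, choose 2; 4->2 ok
  pos 25: x in {1,3}, choose 1; 2->1 ok
  pos 26: y in {2,4,5}, choose 2; 1->2 ok

0,1,2,4,2,5,2,3,3,5,2,4,4,4,1,3,1,1,3,5,2,5,2,4,2,1,2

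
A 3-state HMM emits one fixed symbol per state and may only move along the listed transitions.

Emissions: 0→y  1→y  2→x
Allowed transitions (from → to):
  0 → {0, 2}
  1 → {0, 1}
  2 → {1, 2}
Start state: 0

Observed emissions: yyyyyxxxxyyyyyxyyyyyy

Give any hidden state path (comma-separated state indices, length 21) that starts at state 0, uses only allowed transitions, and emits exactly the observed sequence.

  t0 'y' -> {0,1}, take 0 (start)
  t1 'y' -> {0,1}, take 0 (0->0 ok)
  t2 'y' -> {0,1}, take 0 (0->0 ok)
  t3 'y' -> {0,1}, take 0 (0->0 ok)
  t4 'y' -> {0,1}, take 0 (0->0 ok)
  t5 'x' -> {2}, take 2 (0->2 ok)
  t6 'x' -> {2}, take 2 (2->2 ok)
  t7 'x' -> {2}, take 2 (2->2 ok)
  t8 'x' -> {2}, take 2 (2->2 ok)
  t9 'y' -> {0,1}, take 1 (2->1 ok)
  t10 'y' -> {0,1}, take 1 (1->1 ok)
  t11 'y' -> {0,1}, take 1 (1->1 ok)
  t12 'y' -> {0,1}, take 0 (1->0 ok)
  t13 'y' -> {0,1}, take 0 (0->0 ok)
  t14 'x' -> {2}, take 2 (0->2 ok)
  t15 'y' -> {0,1}, take 1 (2->1 ok)
  t16 'y' -> {0,1}, take 1 (1->1 ok)
  t17 'y' -> {0,1}, take 1 (1->1 ok)
  t18 'y' -> {0,1}, take 1 (1->1 ok)
  t19 'y' -> {0,1}, take 1 (1->1 ok)
  t20 'y' -> {0,1}, take 1 (1->1 ok)

0,0,0,0,0,2,2,2,2,1,1,1,0,0,2,1,1,1,1,1,1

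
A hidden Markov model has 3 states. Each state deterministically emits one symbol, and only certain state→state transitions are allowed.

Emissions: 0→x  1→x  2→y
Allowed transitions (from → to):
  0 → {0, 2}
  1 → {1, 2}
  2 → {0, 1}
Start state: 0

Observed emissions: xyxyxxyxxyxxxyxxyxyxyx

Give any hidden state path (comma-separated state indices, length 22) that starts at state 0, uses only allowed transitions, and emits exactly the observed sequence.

0,2,1,2,1,1,2,0,0,2,1,1,1,2,0,0,2,0,2,1,2,0

  pos 0: x in {0,1}, choose 0; start
  pos 1: y in {2}, choose 2; 0->2 ok
  pos 2: x in {0,1}, choose 1; 2->1 ok
  pos 3: y in {2}, choose 2; 1->2 ok
  pos 4: x in {0,1}, choose 1; 2->1 ok
  pos 5: x in {0,1}, choose 1; 1->1 ok
  pos 6: y in {2}, choose 2; 1->2 ok
  pos 7: x in {0,1}, choose 0; 2->0 ok
  pos 8: x in {0,1}, choose 0; 0->0 ok
  pos 9: y in {2}, choose 2; 0->2 ok
  pos 10: x in {0,1}, choose 1; 2->1 ok
  pos 11: x in {0,1}, choose 1; 1->1 ok
  pos 12: x in {0,1}, choose 1; 1->1 ok
  pos 13: y in {2}, choose 2; 1->2 ok
  pos 14: x in {0,1}, choose 0; 2->0 ok
  pos 15: x in {0,1}, choose 0; 0->0 ok
  pos 16: y in {2}, choose 2; 0->2 ok
  pos 17: x in {0,1}, choose 0; 2->0 ok
  pos 18: y in {2}, choose 2; 0->2 ok
  pos 19: x in {0,1}, choose 1; 2->1 ok
  pos 20: y in {2}, choose 2; 1->2 ok
  pos 21: x in {0,1}, choose 0; 2->0 ok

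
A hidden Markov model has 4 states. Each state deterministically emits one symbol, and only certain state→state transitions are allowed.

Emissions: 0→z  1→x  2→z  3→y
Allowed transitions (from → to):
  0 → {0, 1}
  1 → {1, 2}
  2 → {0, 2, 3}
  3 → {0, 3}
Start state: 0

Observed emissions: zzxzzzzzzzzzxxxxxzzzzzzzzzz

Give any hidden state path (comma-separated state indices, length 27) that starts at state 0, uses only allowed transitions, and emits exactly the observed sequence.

0,0,1,2,2,2,2,2,2,2,2,0,1,1,1,1,1,2,2,2,0,0,0,0,0,0,0

  t0 'z' -> {0,2}, take 0 (start)
  t1 'z' -> {0,2}, take 0 (0->0 ok)
  t2 'x' -> {1}, take 1 (0->1 ok)
  t3 'z' -> {0,2}, take 2 (1->2 ok)
  t4 'z' -> {0,2}, take 2 (2->2 ok)
  t5 'z' -> {0,2}, take 2 (2->2 ok)
  t6 'z' -> {0,2}, take 2 (2->2 ok)
  t7 'z' -> {0,2}, take 2 (2->2 ok)
  t8 'z' -> {0,2}, take 2 (2->2 ok)
  t9 'z' -> {0,2}, take 2 (2->2 ok)
  t10 'z' -> {0,2}, take 2 (2->2 ok)
  t11 'z' -> {0,2}, take 0 (2->0 ok)
  t12 'x' -> {1}, take 1 (0->1 ok)
  t13 'x' -> {1}, take 1 (1->1 ok)
  t14 'x' -> {1}, take 1 (1->1 ok)
  t15 'x' -> {1}, take 1 (1->1 ok)
  t16 'x' -> {1}, take 1 (1->1 ok)
  t17 'z' -> {0,2}, take 2 (1->2 ok)
  t18 'z' -> {0,2}, take 2 (2->2 ok)
  t19 'z' -> {0,2}, take 2 (2->2 ok)
  t20 'z' -> {0,2}, take 0 (2->0 ok)
  t21 'z' -> {0,2}, take 0 (0->0 ok)
  t22 'z' -> {0,2}, take 0 (0->0 ok)
  t23 'z' -> {0,2}, take 0 (0->0 ok)
  t24 'z' -> {0,2}, take 0 (0->0 ok)
  t25 'z' -> {0,2}, take 0 (0->0 ok)
  t26 'z' -> {0,2}, take 0 (0->0 ok)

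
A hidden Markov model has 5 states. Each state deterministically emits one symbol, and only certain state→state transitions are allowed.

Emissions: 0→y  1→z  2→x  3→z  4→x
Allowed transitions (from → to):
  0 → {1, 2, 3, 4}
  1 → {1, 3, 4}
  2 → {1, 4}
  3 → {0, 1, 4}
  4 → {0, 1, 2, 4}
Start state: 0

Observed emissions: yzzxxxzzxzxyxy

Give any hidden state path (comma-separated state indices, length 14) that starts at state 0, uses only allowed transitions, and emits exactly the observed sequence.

  pos 0: y in {0}, choose 0; start
  pos 1: z in {1,3}, choose 1; 0->1 ok
  pos 2: z in {1,3}, choose 3; 1->3 ok
  pos 3: x in {2,4}, choose 4; 3->4 ok
  pos 4: x in {2,4}, choose 4; 4->4 ok
  pos 5: x in {2,4}, choose 4; 4->4 ok
  pos 6: z in {1,3}, choose 1; 4->1 ok
  pos 7: z in {1,3}, choose 3; 1->3 ok
  pos 8: x in {2,4}, choose 4; 3->4 ok
  pos 9: z in {1,3}, choose 1; 4->1 ok
  pos 10: x in {2,4}, choose 4; 1->4 ok
  pos 11: y in {0}, choose 0; 4->0 ok
  pos 12: x in {2,4}, choose 4; 0->4 ok
  pos 13: y in {0}, choose 0; 4->0 ok

0,1,3,4,4,4,1,3,4,1,4,0,4,0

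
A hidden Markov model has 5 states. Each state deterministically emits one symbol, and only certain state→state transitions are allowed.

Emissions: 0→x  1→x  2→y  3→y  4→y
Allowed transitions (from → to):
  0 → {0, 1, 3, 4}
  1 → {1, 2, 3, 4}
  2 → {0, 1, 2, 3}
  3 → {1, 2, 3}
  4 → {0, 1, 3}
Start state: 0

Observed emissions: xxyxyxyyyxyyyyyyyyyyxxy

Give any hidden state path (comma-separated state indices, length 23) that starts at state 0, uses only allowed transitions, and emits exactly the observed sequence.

  0: obs=x cand={0,1} pick 0 [start]
  1: obs=x cand={0,1} pick 0 [0->0 ok]
  2: obs=y cand={2,3,4} pick 4 [0->4 ok]
  3: obs=x cand={0,1} pick 0 [4->0 ok]
  4: obs=y cand={2,3,4} pick 3 [0->3 ok]
  5: obs=x cand={0,1} pick 1 [3->1 ok]
  6: obs=y cand={2,3,4} pick 2 [1->2 ok]
  7: obs=y cand={2,3,4} pick 2 [2->2 ok]
  8: obs=y cand={2,3,4} pick 3 [2->3 ok]
  9: obs=x cand={0,1} pick 1 [3->1 ok]
  10: obs=y cand={2,3,4} pick 3 [1->3 ok]
  11: obs=y cand={2,3,4} pick 3 [3->3 ok]
  12: obs=y cand={2,3,4} pick 2 [3->2 ok]
  13: obs=y cand={2,3,4} pick 3 [2->3 ok]
  14: obs=y cand={2,3,4} pick 2 [3->2 ok]
  15: obs=y cand={2,3,4} pick 2 [2->2 ok]
  16: obs=y cand={2,3,4} pick 3 [2->3 ok]
  17: obs=y cand={2,3,4} pick 2 [3->2 ok]
  18: obs=y cand={2,3,4} pick 3 [2->3 ok]
  19: obs=y cand={2,3,4} pick 2 [3->2 ok]
  20: obs=x cand={0,1} pick 0 [2->0 ok]
  21: obs=x cand={0,1} pick 0 [0->0 ok]
  22: obs=y cand={2,3,4} pick 4 [0->4 ok]

0,0,4,0,3,1,2,2,3,1,3,3,2,3,2,2,3,2,3,2,0,0,4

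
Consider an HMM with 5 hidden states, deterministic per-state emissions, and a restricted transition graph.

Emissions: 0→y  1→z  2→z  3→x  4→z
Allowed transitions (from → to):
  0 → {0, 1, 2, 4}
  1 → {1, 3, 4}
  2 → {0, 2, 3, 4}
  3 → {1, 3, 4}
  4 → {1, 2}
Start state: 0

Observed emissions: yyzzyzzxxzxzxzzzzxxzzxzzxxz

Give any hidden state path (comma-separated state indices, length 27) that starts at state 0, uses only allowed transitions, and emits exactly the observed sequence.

  pos 0: y in {0}, choose 0; start
  pos 1: y in {0}, choose 0; 0->0 ok
  pos 2: z in {1,2,4}, choose 4; 0->4 ok
  pos 3: z in {1,2,4}, choose 2; 4->2 ok
  pos 4: y in {0}, choose 0; 2->0 ok
  pos 5: z in {1,2,4}, choose 4; 0->4 ok
  pos 6: z in {1,2,4}, choose 2; 4->2 ok
  pos 7: x in {3}, choose 3; 2->3 ok
  pos 8: x in {3}, choose 3; 3->3 ok
  pos 9: z in {1,2,4}, choose 1; 3->1 ok
  pos 10: x in {3}, choose 3; 1->3 ok
  pos 11: z in {1,2,4}, choose 1; 3->1 ok
  pos 12: x in {3}, choose 3; 1->3 ok
  pos 13: z in {1,2,4}, choose 4; 3->4 ok
  pos 14: z in {1,2,4}, choose 2; 4->2 ok
  pos 15: z in {1,2,4}, choose 4; 2->4 ok
  pos 16: z in {1,2,4}, choose 1; 4->1 ok
  pos 17: x in {3}, choose 3; 1->3 ok
  pos 18: x in {3}, choose 3; 3->3 ok
  pos 19: z in {1,2,4}, choose 1; 3->1 ok
  pos 20: z in {1,2,4}, choose 1; 1->1 ok
  pos 21: x in {3}, choose 3; 1->3 ok
  pos 22: z in {1,2,4}, choose 4; 3->4 ok
  pos 23: z in {1,2,4}, choose 1; 4->1 ok
  pos 24: x in {3}, choose 3; 1->3 ok
  pos 25: x in {3}, choose 3; 3->3 ok
  pos 26: z in {1,2,4}, choose 1; 3->1 ok

0,0,4,2,0,4,2,3,3,1,3,1,3,4,2,4,1,3,3,1,1,3,4,1,3,3,1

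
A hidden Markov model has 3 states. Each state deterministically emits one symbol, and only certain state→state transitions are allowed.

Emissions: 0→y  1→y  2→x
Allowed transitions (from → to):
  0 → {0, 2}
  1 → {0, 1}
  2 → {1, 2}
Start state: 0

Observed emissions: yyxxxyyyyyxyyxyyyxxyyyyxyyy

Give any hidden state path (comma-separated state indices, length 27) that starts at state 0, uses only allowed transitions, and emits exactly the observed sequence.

0,0,2,2,2,1,1,1,1,0,2,1,0,2,1,0,0,2,2,1,0,0,0,2,1,1,0

  [0] y  {0,1}  => 0  start
  [1] y  {0,1}  => 0  0->0 ok
  [2] x  {2}  => 2  0->2 ok
  [3] x  {2}  => 2  2->2 ok
  [4] x  {2}  => 2  2->2 ok
  [5] y  {0,1}  => 1  2->1 ok
  [6] y  {0,1}  => 1  1->1 ok
  [7] y  {0,1}  => 1  1->1 ok
  [8] y  {0,1}  => 1  1->1 ok
  [9] y  {0,1}  => 0  1->0 ok
  [10] x  {2}  => 2  0->2 ok
  [11] y  {0,1}  => 1  2->1 ok
  [12] y  {0,1}  => 0  1->0 ok
  [13] x  {2}  => 2  0->2 ok
  [14] y  {0,1}  => 1  2->1 ok
  [15] y  {0,1}  => 0  1->0 ok
  [16] y  {0,1}  => 0  0->0 ok
  [17] x  {2}  => 2  0->2 ok
  [18] x  {2}  => 2  2->2 ok
  [19] y  {0,1}  => 1  2->1 ok
  [20] y  {0,1}  => 0  1->0 ok
  [21] y  {0,1}  => 0  0->0 ok
  [22] y  {0,1}  => 0  0->0 ok
  [23] x  {2}  => 2  0->2 ok
  [24] y  {0,1}  => 1  2->1 ok
  [25] y  {0,1}  => 1  1->1 ok
  [26] y  {0,1}  => 0  1->0 ok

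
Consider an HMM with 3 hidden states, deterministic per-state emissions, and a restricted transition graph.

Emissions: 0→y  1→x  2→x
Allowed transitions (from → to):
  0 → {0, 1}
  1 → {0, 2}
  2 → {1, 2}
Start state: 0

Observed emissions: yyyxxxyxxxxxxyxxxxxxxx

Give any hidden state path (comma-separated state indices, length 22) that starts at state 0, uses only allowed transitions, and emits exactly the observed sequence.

  [0] y  {0}  => 0  start
  [1] y  {0}  => 0  0->0 ok
  [2] y  {0}  => 0  0->0 ok
  [3] x  {1,2}  => 1  0->1 ok
  [4] x  {1,2}  => 2  1->2 ok
  [5] x  {1,2}  => 1  2->1 ok
  [6] y  {0}  => 0  1->0 ok
  [7] x  {1,2}  => 1  0->1 ok
  [8] x  {1,2}  => 2  1->2 ok
  [9] x  {1,2}  => 2  2->2 ok
  [10] x  {1,2}  => 1  2->1 ok
  [11] x  {1,2}  => 2  1->2 ok
  [12] x  {1,2}  => 1  2->1 ok
  [13] y  {0}  => 0  1->0 ok
  [14] x  {1,2}  => 1  0->1 ok
  [15] x  {1,2}  => 2  1->2 ok
  [16] x  {1,2}  => 1  2->1 ok
  [17] x  {1,2}  => 2  1->2 ok
  [18] x  {1,2}  => 1  2->1 ok
  [19] x  {1,2}  => 2  1->2 ok
  [20] x  {1,2}  => 2  2->2 ok
  [21] x  {1,2}  => 2  2->2 ok

0,0,0,1,2,1,0,1,2,2,1,2,1,0,1,2,1,2,1,2,2,2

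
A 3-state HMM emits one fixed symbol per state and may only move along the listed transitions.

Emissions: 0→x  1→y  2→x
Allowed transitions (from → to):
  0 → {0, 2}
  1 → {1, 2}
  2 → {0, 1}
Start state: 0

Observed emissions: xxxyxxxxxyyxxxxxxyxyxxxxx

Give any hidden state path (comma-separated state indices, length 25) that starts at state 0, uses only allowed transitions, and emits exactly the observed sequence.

  pos 0: x in {0,2}, choose 0; start
  pos 1: x in {0,2}, choose 0; 0->0 ok
  pos 2: x in {0,2}, choose 2; 0->2 ok
  pos 3: y in {1}, choose 1; 2->1 ok
  pos 4: x in {0,2}, choose 2; 1->2 ok
  pos 5: x in {0,2}, choose 0; 2->0 ok
  pos 6: x in {0,2}, choose 0; 0->0 ok
  pos 7: x in {0,2}, choose 0; 0->0 ok
  pos 8: x in {0,2}, choose 2; 0->2 ok
  pos 9: y in {1}, choose 1; 2->1 ok
  pos 10: y in {1}, choose 1; 1->1 ok
  pos 11: x in {0,2}, choose 2; 1->2 ok
  pos 12: x in {0,2}, choose 0; 2->0 ok
  pos 13: x in {0,2}, choose 0; 0->0 ok
  pos 14: x in {0,2}, choose 0; 0->0 ok
  pos 15: x in {0,2}, choose 0; 0->0 ok
  pos 16: x in {0,2}, choose 2; 0->2 ok
  pos 17: y in {1}, choose 1; 2->1 ok
  pos 18: x in {0,2}, choose 2; 1->2 ok
  pos 19: y in {1}, choose 1; 2->1 ok
  pos 20: x in {0,2}, choose 2; 1->2 ok
  pos 21: x in {0,2}, choose 0; 2->0 ok
  pos 22: x in {0,2}, choose 0; 0->0 ok
  pos 23: x in {0,2}, choose 2; 0->2 ok
  pos 24: x in {0,2}, choose 0; 2->0 ok

0,0,2,1,2,0,0,0,2,1,1,2,0,0,0,0,2,1,2,1,2,0,0,2,0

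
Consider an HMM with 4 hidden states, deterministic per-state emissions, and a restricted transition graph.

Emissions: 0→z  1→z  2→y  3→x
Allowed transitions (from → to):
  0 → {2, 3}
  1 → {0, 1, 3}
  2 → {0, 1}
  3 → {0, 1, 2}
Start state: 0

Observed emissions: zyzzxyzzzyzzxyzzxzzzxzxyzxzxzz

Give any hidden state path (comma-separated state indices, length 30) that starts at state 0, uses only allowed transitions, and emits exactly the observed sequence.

  0: obs=z cand={0,1} pick 0 [start]
  1: obs=y cand={2} pick 2 [0->2 ok]
  2: obs=z cand={0,1} pick 1 [2->1 ok]
  3: obs=z cand={0,1} pick 0 [1->0 ok]
  4: obs=x cand={3} pick 3 [0->3 ok]
  5: obs=y cand={2} pick 2 [3->2 ok]
  6: obs=z cand={0,1} pick 1 [2->1 ok]
  7: obs=z cand={0,1} pick 1 [1->1 ok]
  8: obs=z cand={0,1} pick 0 [1->0 ok]
  9: obs=y cand={2} pick 2 [0->2 ok]
  10: obs=z cand={0,1} pick 1 [2->1 ok]
  11: obs=z cand={0,1} pick 1 [1->1 ok]
  12: obs=x cand={3} pick 3 [1->3 ok]
  13: obs=y cand={2} pick 2 [3->2 ok]
  14: obs=z cand={0,1} pick 1 [2->1 ok]
  15: obs=z cand={0,1} pick 1 [1->1 ok]
  16: obs=x cand={3} pick 3 [1->3 ok]
  17: obs=z cand={0,1} pick 1 [3->1 ok]
  18: obs=z cand={0,1} pick 1 [1->1 ok]
  19: obs=z cand={0,1} pick 0 [1->0 ok]
  20: obs=x cand={3} pick 3 [0->3 ok]
  21: obs=z cand={0,1} pick 0 [3->0 ok]
  22: obs=x cand={3} pick 3 [0->3 ok]
  23: obs=y cand={2} pick 2 [3->2 ok]
  24: obs=z cand={0,1} pick 0 [2->0 ok]
  25: obs=x cand={3} pick 3 [0->3 ok]
  26: obs=z cand={0,1} pick 0 [3->0 ok]
  27: obs=x cand={3} pick 3 [0->3 ok]
  28: obs=z cand={0,1} pick 1 [3->1 ok]
  29: obs=z cand={0,1} pick 0 [1->0 ok]

0,2,1,0,3,2,1,1,0,2,1,1,3,2,1,1,3,1,1,0,3,0,3,2,0,3,0,3,1,0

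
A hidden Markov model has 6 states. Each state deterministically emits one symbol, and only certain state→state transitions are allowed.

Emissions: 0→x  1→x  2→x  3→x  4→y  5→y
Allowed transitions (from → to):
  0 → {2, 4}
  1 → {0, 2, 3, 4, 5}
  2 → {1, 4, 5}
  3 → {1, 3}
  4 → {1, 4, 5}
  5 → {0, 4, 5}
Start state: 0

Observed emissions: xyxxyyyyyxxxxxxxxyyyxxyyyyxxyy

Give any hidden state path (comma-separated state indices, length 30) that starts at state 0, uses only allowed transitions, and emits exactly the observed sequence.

0,4,1,2,5,5,4,5,4,1,3,1,3,1,3,1,2,4,5,5,0,2,4,5,5,4,1,2,4,5

  [0] x  {0,1,2,3}  => 0  start
  [1] y  {4,5}  => 4  0->4 ok
  [2] x  {0,1,2,3}  => 1  4->1 ok
  [3] x  {0,1,2,3}  => 2  1->2 ok
  [4] y  {4,5}  => 5  2->5 ok
  [5] y  {4,5}  => 5  5->5 ok
  [6] y  {4,5}  => 4  5->4 ok
  [7] y  {4,5}  => 5  4->5 ok
  [8] y  {4,5}  => 4  5->4 ok
  [9] x  {0,1,2,3}  => 1  4->1 ok
  [10] x  {0,1,2,3}  => 3  1->3 ok
  [11] x  {0,1,2,3}  => 1  3->1 ok
  [12] x  {0,1,2,3}  => 3  1->3 ok
  [13] x  {0,1,2,3}  => 1  3->1 ok
  [14] x  {0,1,2,3}  => 3  1->3 ok
  [15] x  {0,1,2,3}  => 1  3->1 ok
  [16] x  {0,1,2,3}  => 2  1->2 ok
  [17] y  {4,5}  => 4  2->4 ok
  [18] y  {4,5}  => 5  4->5 ok
  [19] y  {4,5}  => 5  5->5 ok
  [20] x  {0,1,2,3}  => 0  5->0 ok
  [21] x  {0,1,2,3}  => 2  0->2 ok
  [22] y  {4,5}  => 4  2->4 ok
  [23] y  {4,5}  => 5  4->5 ok
  [24] y  {4,5}  => 5  5->5 ok
  [25] y  {4,5}  => 4  5->4 ok
  [26] x  {0,1,2,3}  => 1  4->1 ok
  [27] x  {0,1,2,3}  => 2  1->2 ok
  [28] y  {4,5}  => 4  2->4 ok
  [29] y  {4,5}  => 5  4->5 ok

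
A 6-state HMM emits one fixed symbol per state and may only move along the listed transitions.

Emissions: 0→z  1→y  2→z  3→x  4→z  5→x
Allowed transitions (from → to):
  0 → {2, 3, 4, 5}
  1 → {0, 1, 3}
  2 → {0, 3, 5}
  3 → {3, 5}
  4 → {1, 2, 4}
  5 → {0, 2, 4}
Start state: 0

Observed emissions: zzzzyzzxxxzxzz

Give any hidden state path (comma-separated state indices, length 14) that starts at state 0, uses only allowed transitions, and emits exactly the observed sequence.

0,4,4,4,1,0,2,3,3,5,2,5,0,2

  t0 'z' -> {0,2,4}, take 0 (start)
  t1 'z' -> {0,2,4}, take 4 (0->4 ok)
  t2 'z' -> {0,2,4}, take 4 (4->4 ok)
  t3 'z' -> {0,2,4}, take 4 (4->4 ok)
  t4 'y' -> {1}, take 1 (4->1 ok)
  t5 'z' -> {0,2,4}, take 0 (1->0 ok)
  t6 'z' -> {0,2,4}, take 2 (0->2 ok)
  t7 'x' -> {3,5}, take 3 (2->3 ok)
  t8 'x' -> {3,5}, take 3 (3->3 ok)
  t9 'x' -> {3,5}, take 5 (3->5 ok)
  t10 'z' -> {0,2,4}, take 2 (5->2 ok)
  t11 'x' -> {3,5}, take 5 (2->5 ok)
  t12 'z' -> {0,2,4}, take 0 (5->0 ok)
  t13 'z' -> {0,2,4}, take 2 (0->2 ok)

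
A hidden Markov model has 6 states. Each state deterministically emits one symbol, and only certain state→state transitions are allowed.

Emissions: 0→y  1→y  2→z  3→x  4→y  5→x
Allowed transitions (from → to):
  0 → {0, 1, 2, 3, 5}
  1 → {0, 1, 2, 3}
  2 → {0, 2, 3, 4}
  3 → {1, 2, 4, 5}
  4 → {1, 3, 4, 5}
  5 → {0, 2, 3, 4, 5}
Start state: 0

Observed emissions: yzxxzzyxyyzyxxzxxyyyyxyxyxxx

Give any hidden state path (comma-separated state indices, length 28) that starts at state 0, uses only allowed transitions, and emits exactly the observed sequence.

  0: obs=y cand={0,1,4} pick 0 [start]
  1: obs=z cand={2} pick 2 [0->2 ok]
  2: obs=x cand={3,5} pick 3 [2->3 ok]
  3: obs=x cand={3,5} pick 5 [3->5 ok]
  4: obs=z cand={2} pick 2 [5->2 ok]
  5: obs=z cand={2} pick 2 [2->2 ok]
  6: obs=y cand={0,1,4} pick 4 [2->4 ok]
  7: obs=x cand={3,5} pick 3 [4->3 ok]
  8: obs=y cand={0,1,4} pick 1 [3->1 ok]
  9: obs=y cand={0,1,4} pick 1 [1->1 ok]
  10: obs=z cand={2} pick 2 [1->2 ok]
  11: obs=y cand={0,1,4} pick 4 [2->4 ok]
  12: obs=x cand={3,5} pick 5 [4->5 ok]
  13: obs=x cand={3,5} pick 5 [5->5 ok]
  14: obs=z cand={2} pick 2 [5->2 ok]
  15: obs=x cand={3,5} pick 3 [2->3 ok]
  16: obs=x cand={3,5} pick 5 [3->5 ok]
  17: obs=y cand={0,1,4} pick 4 [5->4 ok]
  18: obs=y cand={0,1,4} pick 1 [4->1 ok]
  19: obs=y cand={0,1,4} pick 0 [1->0 ok]
  20: obs=y cand={0,1,4} pick 0 [0->0 ok]
  21: obs=x cand={3,5} pick 3 [0->3 ok]
  22: obs=y cand={0,1,4} pick 1 [3->1 ok]
  23: obs=x cand={3,5} pick 3 [1->3 ok]
  24: obs=y cand={0,1,4} pick 4 [3->4 ok]
  25: obs=x cand={3,5} pick 5 [4->5 ok]
  26: obs=x cand={3,5} pick 5 [5->5 ok]
  27: obs=x cand={3,5} pick 5 [5->5 ok]

0,2,3,5,2,2,4,3,1,1,2,4,5,5,2,3,5,4,1,0,0,3,1,3,4,5,5,5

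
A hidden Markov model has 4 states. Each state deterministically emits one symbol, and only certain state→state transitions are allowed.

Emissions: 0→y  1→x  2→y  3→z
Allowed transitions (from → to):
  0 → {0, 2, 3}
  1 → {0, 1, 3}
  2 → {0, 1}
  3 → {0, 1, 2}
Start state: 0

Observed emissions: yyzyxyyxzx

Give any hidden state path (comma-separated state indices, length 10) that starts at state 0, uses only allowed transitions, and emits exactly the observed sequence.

  0: obs=y cand={0,2} pick 0 [start]
  1: obs=y cand={0,2} pick 0 [0->0 ok]
  2: obs=z cand={3} pick 3 [0->3 ok]
  3: obs=y cand={0,2} pick 2 [3->2 ok]
  4: obs=x cand={1} pick 1 [2->1 ok]
  5: obs=y cand={0,2} pick 0 [1->0 ok]
  6: obs=y cand={0,2} pick 2 [0->2 ok]
  7: obs=x cand={1} pick 1 [2->1 ok]
  8: obs=z cand={3} pick 3 [1->3 ok]
  9: obs=x cand={1} pick 1 [3->1 ok]

0,0,3,2,1,0,2,1,3,1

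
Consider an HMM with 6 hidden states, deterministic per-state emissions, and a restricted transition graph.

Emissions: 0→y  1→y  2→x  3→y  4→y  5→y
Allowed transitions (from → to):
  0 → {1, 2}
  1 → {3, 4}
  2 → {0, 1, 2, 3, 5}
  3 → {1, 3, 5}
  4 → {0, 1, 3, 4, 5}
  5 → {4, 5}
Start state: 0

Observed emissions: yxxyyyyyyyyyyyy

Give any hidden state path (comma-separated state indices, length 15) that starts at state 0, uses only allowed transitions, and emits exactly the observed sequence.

0,2,2,3,3,1,3,3,3,3,3,5,5,5,5

  pos 0: y in {0,1,3,4,5}, choose 0; start
  pos 1: x in {2}, choose 2; 0->2 ok
  pos 2: x in {2}, choose 2; 2->2 ok
  pos 3: y in {0,1,3,4,5}, choose 3; 2->3 ok
  pos 4: y in {0,1,3,4,5}, choose 3; 3->3 ok
  pos 5: y in {0,1,3,4,5}, choose 1; 3->1 ok
  pos 6: y in {0,1,3,4,5}, choose 3; 1->3 ok
  pos 7: y in {0,1,3,4,5}, choose 3; 3->3 ok
  pos 8: y in {0,1,3,4,5}, choose 3; 3->3 ok
  pos 9: y in {0,1,3,4,5}, choose 3; 3->3 ok
  pos 10: y in {0,1,3,4,5}, choose 3; 3->3 ok
  pos 11: y in {0,1,3,4,5}, choose 5; 3->5 ok
  pos 12: y in {0,1,3,4,5}, choose 5; 5->5 ok
  pos 13: y in {0,1,3,4,5}, choose 5; 5->5 ok
  pos 14: y in {0,1,3,4,5}, choose 5; 5->5 ok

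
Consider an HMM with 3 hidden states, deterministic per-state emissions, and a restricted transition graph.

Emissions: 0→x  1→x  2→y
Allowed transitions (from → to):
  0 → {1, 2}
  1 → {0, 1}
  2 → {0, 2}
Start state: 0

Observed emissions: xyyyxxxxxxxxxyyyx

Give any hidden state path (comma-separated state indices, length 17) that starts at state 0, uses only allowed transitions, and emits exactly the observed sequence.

  [0] x  {0,1}  => 0  start
  [1] y  {2}  => 2  0->2 ok
  [2] y  {2}  => 2  2->2 ok
  [3] y  {2}  => 2  2->2 ok
  [4] x  {0,1}  => 0  2->0 ok
  [5] x  {0,1}  => 1  0->1 ok
  [6] x  {0,1}  => 1  1->1 ok
  [7] x  {0,1}  => 1  1->1 ok
  [8] x  {0,1}  => 1  1->1 ok
  [9] x  {0,1}  => 1  1->1 ok
  [10] x  {0,1}  => 0  1->0 ok
  [11] x  {0,1}  => 1  0->1 ok
  [12] x  {0,1}  => 0  1->0 ok
  [13] y  {2}  => 2  0->2 ok
  [14] y  {2}  => 2  2->2 ok
  [15] y  {2}  => 2  2->2 ok
  [16] x  {0,1}  => 0  2->0 ok

0,2,2,2,0,1,1,1,1,1,0,1,0,2,2,2,0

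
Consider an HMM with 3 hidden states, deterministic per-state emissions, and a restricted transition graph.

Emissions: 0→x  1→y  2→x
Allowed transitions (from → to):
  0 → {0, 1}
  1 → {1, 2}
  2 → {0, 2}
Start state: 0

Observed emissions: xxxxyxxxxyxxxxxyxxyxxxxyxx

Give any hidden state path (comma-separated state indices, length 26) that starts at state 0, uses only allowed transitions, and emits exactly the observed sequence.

  [0] x  {0,2}  => 0  start
  [1] x  {0,2}  => 0  0->0 ok
  [2] x  {0,2}  => 0  0->0 ok
  [3] x  {0,2}  => 0  0->0 ok
  [4] y  {1}  => 1  0->1 ok
  [5] x  {0,2}  => 2  1->2 ok
  [6] x  {0,2}  => 2  2->2 ok
  [7] x  {0,2}  => 0  2->0 ok
  [8] x  {0,2}  => 0  0->0 ok
  [9] y  {1}  => 1  0->1 ok
  [10] x  {0,2}  => 2  1->2 ok
  [11] x  {0,2}  => 2  2->2 ok
  [12] x  {0,2}  => 2  2->2 ok
  [13] x  {0,2}  => 0  2->0 ok
  [14] x  {0,2}  => 0  0->0 ok
  [15] y  {1}  => 1  0->1 ok
  [16] x  {0,2}  => 2  1->2 ok
  [17] x  {0,2}  => 0  2->0 ok
  [18] y  {1}  => 1  0->1 ok
  [19] x  {0,2}  => 2  1->2 ok
  [20] x  {0,2}  => 2  2->2 ok
  [21] x  {0,2}  => 2  2->2 ok
  [22] x  {0,2}  => 0  2->0 ok
  [23] y  {1}  => 1  0->1 ok
  [24] x  {0,2}  => 2  1->2 ok
  [25] x  {0,2}  => 0  2->0 ok

0,0,0,0,1,2,2,0,0,1,2,2,2,0,0,1,2,0,1,2,2,2,0,1,2,0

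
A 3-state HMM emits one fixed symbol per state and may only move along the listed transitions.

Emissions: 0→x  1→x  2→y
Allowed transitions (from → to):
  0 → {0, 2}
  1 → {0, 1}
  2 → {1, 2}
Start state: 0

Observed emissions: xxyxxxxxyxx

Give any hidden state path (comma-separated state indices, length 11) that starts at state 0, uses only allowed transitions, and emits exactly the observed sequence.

  0: obs=x cand={0,1} pick 0 [start]
  1: obs=x cand={0,1} pick 0 [0->0 ok]
  2: obs=y cand={2} pick 2 [0->2 ok]
  3: obs=x cand={0,1} pick 1 [2->1 ok]
  4: obs=x cand={0,1} pick 1 [1->1 ok]
  5: obs=x cand={0,1} pick 1 [1->1 ok]
  6: obs=x cand={0,1} pick 0 [1->0 ok]
  7: obs=x cand={0,1} pick 0 [0->0 ok]
  8: obs=y cand={2} pick 2 [0->2 ok]
  9: obs=x cand={0,1} pick 1 [2->1 ok]
  10: obs=x cand={0,1} pick 1 [1->1 ok]

0,0,2,1,1,1,0,0,2,1,1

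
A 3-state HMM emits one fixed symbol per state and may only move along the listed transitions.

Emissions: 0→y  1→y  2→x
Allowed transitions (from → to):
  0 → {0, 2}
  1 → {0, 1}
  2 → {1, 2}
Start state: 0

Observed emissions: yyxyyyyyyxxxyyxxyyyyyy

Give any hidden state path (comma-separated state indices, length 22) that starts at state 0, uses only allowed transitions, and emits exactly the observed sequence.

0,0,2,1,0,0,0,0,0,2,2,2,1,0,2,2,1,1,1,1,1,1

  pos 0: y in {0,1}, choose 0; start
  pos 1: y in {0,1}, choose 0; 0->0 ok
  pos 2: x in {2}, choose 2; 0->2 ok
  pos 3: y in {0,1}, choose 1; 2->1 ok
  pos 4: y in {0,1}, choose 0; 1->0 ok
  pos 5: y in {0,1}, choose 0; 0->0 ok
  pos 6: y in {0,1}, choose 0; 0->0 ok
  pos 7: y in {0,1}, choose 0; 0->0 ok
  pos 8: y in {0,1}, choose 0; 0->0 ok
  pos 9: x in {2}, choose 2; 0->2 ok
  pos 10: x in {2}, choose 2; 2->2 ok
  pos 11: x in {2}, choose 2; 2->2 ok
  pos 12: y in {0,1}, choose 1; 2->1 ok
  pos 13: y in {0,1}, choose 0; 1->0 ok
  pos 14: x in {2}, choose 2; 0->2 ok
  pos 15: x in {2}, choose 2; 2->2 ok
  pos 16: y in {0,1}, choose 1; 2->1 ok
  pos 17: y in {0,1}, choose 1; 1->1 ok
  pos 18: y in {0,1}, choose 1; 1->1 ok
  pos 19: y in {0,1}, choose 1; 1->1 ok
  pos 20: y in {0,1}, choose 1; 1->1 ok
  pos 21: y in {0,1}, choose 1; 1->1 ok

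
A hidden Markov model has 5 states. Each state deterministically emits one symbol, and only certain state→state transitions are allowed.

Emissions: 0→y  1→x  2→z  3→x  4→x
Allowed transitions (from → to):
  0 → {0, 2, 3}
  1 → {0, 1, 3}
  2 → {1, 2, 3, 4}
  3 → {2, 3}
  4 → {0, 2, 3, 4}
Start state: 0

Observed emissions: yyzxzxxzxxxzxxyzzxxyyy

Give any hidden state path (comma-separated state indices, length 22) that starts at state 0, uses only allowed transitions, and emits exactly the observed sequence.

  [0] y  {0}  => 0  start
  [1] y  {0}  => 0  0->0 ok
  [2] z  {2}  => 2  0->2 ok
  [3] x  {1,3,4}  => 3  2->3 ok
  [4] z  {2}  => 2  3->2 ok
  [5] x  {1,3,4}  => 1  2->1 ok
  [6] x  {1,3,4}  => 3  1->3 ok
  [7] z  {2}  => 2  3->2 ok
  [8] x  {1,3,4}  => 1  2->1 ok
  [9] x  {1,3,4}  => 1  1->1 ok
  [10] x  {1,3,4}  => 3  1->3 ok
  [11] z  {2}  => 2  3->2 ok
  [12] x  {1,3,4}  => 4  2->4 ok
  [13] x  {1,3,4}  => 4  4->4 ok
  [14] y  {0}  => 0  4->0 ok
  [15] z  {2}  => 2  0->2 ok
  [16] z  {2}  => 2  2->2 ok
  [17] x  {1,3,4}  => 1  2->1 ok
  [18] x  {1,3,4}  => 1  1->1 ok
  [19] y  {0}  => 0  1->0 ok
  [20] y  {0}  => 0  0->0 ok
  [21] y  {0}  => 0  0->0 ok

0,0,2,3,2,1,3,2,1,1,3,2,4,4,0,2,2,1,1,0,0,0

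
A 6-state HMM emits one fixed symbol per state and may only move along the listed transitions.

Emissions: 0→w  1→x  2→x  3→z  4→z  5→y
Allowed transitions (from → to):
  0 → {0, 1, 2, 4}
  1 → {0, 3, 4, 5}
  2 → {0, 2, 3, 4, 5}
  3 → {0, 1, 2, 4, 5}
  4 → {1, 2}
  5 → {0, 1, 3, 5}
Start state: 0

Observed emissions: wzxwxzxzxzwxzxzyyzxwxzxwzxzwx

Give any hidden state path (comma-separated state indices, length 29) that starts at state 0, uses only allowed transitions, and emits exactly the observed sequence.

0,4,1,0,2,4,1,4,1,3,0,1,4,1,3,5,5,3,1,0,2,4,1,0,4,1,3,0,2

  [0] w  {0}  => 0  start
  [1] z  {3,4}  => 4  0->4 ok
  [2] x  {1,2}  => 1  4->1 ok
  [3] w  {0}  => 0  1->0 ok
  [4] x  {1,2}  => 2  0->2 ok
  [5] z  {3,4}  => 4  2->4 ok
  [6] x  {1,2}  => 1  4->1 ok
  [7] z  {3,4}  => 4  1->4 ok
  [8] x  {1,2}  => 1  4->1 ok
  [9] z  {3,4}  => 3  1->3 ok
  [10] w  {0}  => 0  3->0 ok
  [11] x  {1,2}  => 1  0->1 ok
  [12] z  {3,4}  => 4  1->4 ok
  [13] x  {1,2}  => 1  4->1 ok
  [14] z  {3,4}  => 3  1->3 ok
  [15] y  {5}  => 5  3->5 ok
  [16] y  {5}  => 5  5->5 ok
  [17] z  {3,4}  => 3  5->3 ok
  [18] x  {1,2}  => 1  3->1 ok
  [19] w  {0}  => 0  1->0 ok
  [20] x  {1,2}  => 2  0->2 ok
  [21] z  {3,4}  => 4  2->4 ok
  [22] x  {1,2}  => 1  4->1 ok
  [23] w  {0}  => 0  1->0 ok
  [24] z  {3,4}  => 4  0->4 ok
  [25] x  {1,2}  => 1  4->1 ok
  [26] z  {3,4}  => 3  1->3 ok
  [27] w  {0}  => 0  3->0 ok
  [28] x  {1,2}  => 2  0->2 ok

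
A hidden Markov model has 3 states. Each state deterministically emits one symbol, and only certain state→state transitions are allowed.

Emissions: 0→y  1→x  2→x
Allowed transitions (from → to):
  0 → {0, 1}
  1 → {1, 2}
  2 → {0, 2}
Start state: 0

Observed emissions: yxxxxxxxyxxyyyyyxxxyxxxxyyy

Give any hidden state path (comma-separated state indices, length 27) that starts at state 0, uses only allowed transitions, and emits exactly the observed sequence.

  pos 0: y in {0}, choose 0; start
  pos 1: x in {1,2}, choose 1; 0->1 ok
  pos 2: x in {1,2}, choose 1; 1->1 ok
  pos 3: x in {1,2}, choose 1; 1->1 ok
  pos 4: x in {1,2}, choose 1; 1->1 ok
  pos 5: x in {1,2}, choose 2; 1->2 ok
  pos 6: x in {1,2}, choose 2; 2->2 ok
  pos 7: x in {1,2}, choose 2; 2->2 ok
  pos 8: y in {0}, choose 0; 2->0 ok
  pos 9: x in {1,2}, choose 1; 0->1 ok
  pos 10: x in {1,2}, choose 2; 1->2 ok
  pos 11: y in {0}, choose 0; 2->0 ok
  pos 12: y in {0}, choose 0; 0->0 ok
  pos 13: y in {0}, choose 0; 0->0 ok
  pos 14: y in {0}, choose 0; 0->0 ok
  pos 15: y in {0}, choose 0; 0->0 ok
  pos 16: x in {1,2}, choose 1; 0->1 ok
  pos 17: x in {1,2}, choose 1; 1->1 ok
  pos 18: x in {1,2}, choose 2; 1->2 ok
  pos 19: y in {0}, choose 0; 2->0 ok
  pos 20: x in {1,2}, choose 1; 0->1 ok
  pos 21: x in {1,2}, choose 1; 1->1 ok
  pos 22: x in {1,2}, choose 1; 1->1 ok
  pos 23: x in {1,2}, choose 2; 1->2 ok
  pos 24: y in {0}, choose 0; 2->0 ok
  pos 25: y in {0}, choose 0; 0->0 ok
  pos 26: y in {0}, choose 0; 0->0 ok

0,1,1,1,1,2,2,2,0,1,2,0,0,0,0,0,1,1,2,0,1,1,1,2,0,0,0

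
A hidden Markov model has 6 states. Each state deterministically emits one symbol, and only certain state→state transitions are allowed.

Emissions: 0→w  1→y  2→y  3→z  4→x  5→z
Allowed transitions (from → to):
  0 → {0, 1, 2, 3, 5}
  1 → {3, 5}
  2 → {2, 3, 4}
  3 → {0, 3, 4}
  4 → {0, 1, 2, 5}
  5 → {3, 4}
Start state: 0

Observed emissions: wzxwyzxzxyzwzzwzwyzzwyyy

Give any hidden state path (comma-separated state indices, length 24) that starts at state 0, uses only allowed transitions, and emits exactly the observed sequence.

  0: obs=w cand={0} pick 0 [start]
  1: obs=z cand={3,5} pick 5 [0->5 ok]
  2: obs=x cand={4} pick 4 [5->4 ok]
  3: obs=w cand={0} pick 0 [4->0 ok]
  4: obs=y cand={1,2} pick 1 [0->1 ok]
  5: obs=z cand={3,5} pick 5 [1->5 ok]
  6: obs=x cand={4} pick 4 [5->4 ok]
  7: obs=z cand={3,5} pick 5 [4->5 ok]
  8: obs=x cand={4} pick 4 [5->4 ok]
  9: obs=y cand={1,2} pick 1 [4->1 ok]
  10: obs=z cand={3,5} pick 3 [1->3 ok]
  11: obs=w cand={0} pick 0 [3->0 ok]
  12: obs=z cand={3,5} pick 5 [0->5 ok]
  13: obs=z cand={3,5} pick 3 [5->3 ok]
  14: obs=w cand={0} pick 0 [3->0 ok]
  15: obs=z cand={3,5} pick 3 [0->3 ok]
  16: obs=w cand={0} pick 0 [3->0 ok]
  17: obs=y cand={1,2} pick 1 [0->1 ok]
  18: obs=z cand={3,5} pick 5 [1->5 ok]
  19: obs=z cand={3,5} pick 3 [5->3 ok]
  20: obs=w cand={0} pick 0 [3->0 ok]
  21: obs=y cand={1,2} pick 2 [0->2 ok]
  22: obs=y cand={1,2} pick 2 [2->2 ok]
  23: obs=y cand={1,2} pick 2 [2->2 ok]

0,5,4,0,1,5,4,5,4,1,3,0,5,3,0,3,0,1,5,3,0,2,2,2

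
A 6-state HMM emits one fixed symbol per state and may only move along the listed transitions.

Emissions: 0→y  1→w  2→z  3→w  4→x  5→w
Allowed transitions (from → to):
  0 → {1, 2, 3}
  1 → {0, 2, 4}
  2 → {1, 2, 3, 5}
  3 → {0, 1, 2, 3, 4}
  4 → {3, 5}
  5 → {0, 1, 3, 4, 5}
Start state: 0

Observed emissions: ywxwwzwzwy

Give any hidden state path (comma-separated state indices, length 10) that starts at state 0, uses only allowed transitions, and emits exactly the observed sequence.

  pos 0: y in {0}, choose 0; start
  pos 1: w in {1,3,5}, choose 1; 0->1 ok
  pos 2: x in {4}, choose 4; 1->4 ok
  pos 3: w in {1,3,5}, choose 3; 4->3 ok
  pos 4: w in {1,3,5}, choose 1; 3->1 ok
  pos 5: z in {2}, choose 2; 1->2 ok
  pos 6: w in {1,3,5}, choose 3; 2->3 ok
  pos 7: z in {2}, choose 2; 3->2 ok
  pos 8: w in {1,3,5}, choose 5; 2->5 ok
  pos 9: y in {0}, choose 0; 5->0 ok

0,1,4,3,1,2,3,2,5,0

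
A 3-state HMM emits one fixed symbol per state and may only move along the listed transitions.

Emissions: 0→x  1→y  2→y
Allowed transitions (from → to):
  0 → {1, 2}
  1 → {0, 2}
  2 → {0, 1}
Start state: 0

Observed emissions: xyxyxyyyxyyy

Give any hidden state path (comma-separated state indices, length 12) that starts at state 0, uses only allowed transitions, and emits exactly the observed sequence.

0,1,0,1,0,1,2,1,0,2,1,2

  [0] x  {0}  => 0  start
  [1] y  {1,2}  => 1  0->1 ok
  [2] x  {0}  => 0  1->0 ok
  [3] y  {1,2}  => 1  0->1 ok
  [4] x  {0}  => 0  1->0 ok
  [5] y  {1,2}  => 1  0->1 ok
  [6] y  {1,2}  => 2  1->2 ok
  [7] y  {1,2}  => 1  2->1 ok
  [8] x  {0}  => 0  1->0 ok
  [9] y  {1,2}  => 2  0->2 ok
  [10] y  {1,2}  => 1  2->1 ok
  [11] y  {1,2}  => 2  1->2 ok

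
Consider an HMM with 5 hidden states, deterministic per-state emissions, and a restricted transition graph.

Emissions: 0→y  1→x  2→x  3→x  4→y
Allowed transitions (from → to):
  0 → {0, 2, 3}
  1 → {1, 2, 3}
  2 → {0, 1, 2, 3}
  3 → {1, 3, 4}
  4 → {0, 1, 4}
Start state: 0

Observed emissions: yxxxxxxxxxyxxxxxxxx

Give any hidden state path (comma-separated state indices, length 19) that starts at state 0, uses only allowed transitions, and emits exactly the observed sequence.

0,2,3,3,1,2,3,1,3,3,4,1,1,1,1,1,2,2,1

  t0 'y' -> {0,4}, take 0 (start)
  t1 'x' -> {1,2,3}, take 2 (0->2 ok)
  t2 'x' -> {1,2,3}, take 3 (2->3 ok)
  t3 'x' -> {1,2,3}, take 3 (3->3 ok)
  t4 'x' -> {1,2,3}, take 1 (3->1 ok)
  t5 'x' -> {1,2,3}, take 2 (1->2 ok)
  t6 'x' -> {1,2,3}, take 3 (2->3 ok)
  t7 'x' -> {1,2,3}, take 1 (3->1 ok)
  t8 'x' -> {1,2,3}, take 3 (1->3 ok)
  t9 'x' -> {1,2,3}, take 3 (3->3 ok)
  t10 'y' -> {0,4}, take 4 (3->4 ok)
  t11 'x' -> {1,2,3}, take 1 (4->1 ok)
  t12 'x' -> {1,2,3}, take 1 (1->1 ok)
  t13 'x' -> {1,2,3}, take 1 (1->1 ok)
  t14 'x' -> {1,2,3}, take 1 (1->1 ok)
  t15 'x' -> {1,2,3}, take 1 (1->1 ok)
  t16 'x' -> {1,2,3}, take 2 (1->2 ok)
  t17 'x' -> {1,2,3}, take 2 (2->2 ok)
  t18 'x' -> {1,2,3}, take 1 (2->1 ok)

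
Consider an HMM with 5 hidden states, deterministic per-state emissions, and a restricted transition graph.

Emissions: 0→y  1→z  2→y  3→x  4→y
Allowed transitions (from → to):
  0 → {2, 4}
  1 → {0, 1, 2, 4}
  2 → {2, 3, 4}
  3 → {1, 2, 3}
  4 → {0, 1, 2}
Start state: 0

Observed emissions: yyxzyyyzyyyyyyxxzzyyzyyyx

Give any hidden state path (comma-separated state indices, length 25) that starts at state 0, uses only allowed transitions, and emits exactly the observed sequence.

0,2,3,1,4,0,4,1,4,0,4,2,2,2,3,3,1,1,0,4,1,0,2,2,3

  0: obs=y cand={0,2,4} pick 0 [start]
  1: obs=y cand={0,2,4} pick 2 [0->2 ok]
  2: obs=x cand={3} pick 3 [2->3 ok]
  3: obs=z cand={1} pick 1 [3->1 ok]
  4: obs=y cand={0,2,4} pick 4 [1->4 ok]
  5: obs=y cand={0,2,4} pick 0 [4->0 ok]
  6: obs=y cand={0,2,4} pick 4 [0->4 ok]
  7: obs=z cand={1} pick 1 [4->1 ok]
  8: obs=y cand={0,2,4} pick 4 [1->4 ok]
  9: obs=y cand={0,2,4} pick 0 [4->0 ok]
  10: obs=y cand={0,2,4} pick 4 [0->4 ok]
  11: obs=y cand={0,2,4} pick 2 [4->2 ok]
  12: obs=y cand={0,2,4} pick 2 [2->2 ok]
  13: obs=y cand={0,2,4} pick 2 [2->2 ok]
  14: obs=x cand={3} pick 3 [2->3 ok]
  15: obs=x cand={3} pick 3 [3->3 ok]
  16: obs=z cand={1} pick 1 [3->1 ok]
  17: obs=z cand={1} pick 1 [1->1 ok]
  18: obs=y cand={0,2,4} pick 0 [1->0 ok]
  19: obs=y cand={0,2,4} pick 4 [0->4 ok]
  20: obs=z cand={1} pick 1 [4->1 ok]
  21: obs=y cand={0,2,4} pick 0 [1->0 ok]
  22: obs=y cand={0,2,4} pick 2 [0->2 ok]
  23: obs=y cand={0,2,4} pick 2 [2->2 ok]
  24: obs=x cand={3} pick 3 [2->3 ok]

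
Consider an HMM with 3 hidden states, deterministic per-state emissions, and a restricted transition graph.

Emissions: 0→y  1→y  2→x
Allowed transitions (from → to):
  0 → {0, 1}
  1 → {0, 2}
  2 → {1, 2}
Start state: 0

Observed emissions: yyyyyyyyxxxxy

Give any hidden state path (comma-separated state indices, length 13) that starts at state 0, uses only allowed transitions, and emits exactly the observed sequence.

0,0,1,0,0,1,0,1,2,2,2,2,1

  t0 'y' -> {0,1}, take 0 (start)
  t1 'y' -> {0,1}, take 0 (0->0 ok)
  t2 'y' -> {0,1}, take 1 (0->1 ok)
  t3 'y' -> {0,1}, take 0 (1->0 ok)
  t4 'y' -> {0,1}, take 0 (0->0 ok)
  t5 'y' -> {0,1}, take 1 (0->1 ok)
  t6 'y' -> {0,1}, take 0 (1->0 ok)
  t7 'y' -> {0,1}, take 1 (0->1 ok)
  t8 'x' -> {2}, take 2 (1->2 ok)
  t9 'x' -> {2}, take 2 (2->2 ok)
  t10 'x' -> {2}, take 2 (2->2 ok)
  t11 'x' -> {2}, take 2 (2->2 ok)
  t12 'y' -> {0,1}, take 1 (2->1 ok)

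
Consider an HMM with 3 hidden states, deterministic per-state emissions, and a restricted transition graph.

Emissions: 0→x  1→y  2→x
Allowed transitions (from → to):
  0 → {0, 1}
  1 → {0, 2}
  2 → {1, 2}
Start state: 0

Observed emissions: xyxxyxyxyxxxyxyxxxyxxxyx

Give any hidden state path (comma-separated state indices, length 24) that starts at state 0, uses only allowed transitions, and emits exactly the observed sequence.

  0: obs=x cand={0,2} pick 0 [start]
  1: obs=y cand={1} pick 1 [0->1 ok]
  2: obs=x cand={0,2} pick 0 [1->0 ok]
  3: obs=x cand={0,2} pick 0 [0->0 ok]
  4: obs=y cand={1} pick 1 [0->1 ok]
  5: obs=x cand={0,2} pick 2 [1->2 ok]
  6: obs=y cand={1} pick 1 [2->1 ok]
  7: obs=x cand={0,2} pick 2 [1->2 ok]
  8: obs=y cand={1} pick 1 [2->1 ok]
  9: obs=x cand={0,2} pick 0 [1->0 ok]
  10: obs=x cand={0,2} pick 0 [0->0 ok]
  11: obs=x cand={0,2} pick 0 [0->0 ok]
  12: obs=y cand={1} pick 1 [0->1 ok]
  13: obs=x cand={0,2} pick 0 [1->0 ok]
  14: obs=y cand={1} pick 1 [0->1 ok]
  15: obs=x cand={0,2} pick 0 [1->0 ok]
  16: obs=x cand={0,2} pick 0 [0->0 ok]
  17: obs=x cand={0,2} pick 0 [0->0 ok]
  18: obs=y cand={1} pick 1 [0->1 ok]
  19: obs=x cand={0,2} pick 2 [1->2 ok]
  20: obs=x cand={0,2} pick 2 [2->2 ok]
  21: obs=x cand={0,2} pick 2 [2->2 ok]
  22: obs=y cand={1} pick 1 [2->1 ok]
  23: obs=x cand={0,2} pick 2 [1->2 ok]

0,1,0,0,1,2,1,2,1,0,0,0,1,0,1,0,0,0,1,2,2,2,1,2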